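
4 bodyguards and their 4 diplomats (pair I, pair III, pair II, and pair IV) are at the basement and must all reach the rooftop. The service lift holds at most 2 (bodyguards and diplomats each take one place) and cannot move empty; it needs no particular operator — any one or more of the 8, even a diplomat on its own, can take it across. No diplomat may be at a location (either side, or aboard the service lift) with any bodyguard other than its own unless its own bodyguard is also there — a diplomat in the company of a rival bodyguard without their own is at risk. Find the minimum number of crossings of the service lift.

impossible

Following every safe sequence of crossings from the start, the most of the 8 that can be at the rooftop as the service lift arrives there on crossings 1, 3, 5 is 2, 3, 4 respectively; the best ever achieved is 4 of 8.
From crossing 7 on, no configuration arises that was not already reachable earlier: only 44 distinct safe configurations (who is on which side, and where the service lift is) can ever be reached, none of them has everyone across, and every continuation just revisits them. So no valid plan exists.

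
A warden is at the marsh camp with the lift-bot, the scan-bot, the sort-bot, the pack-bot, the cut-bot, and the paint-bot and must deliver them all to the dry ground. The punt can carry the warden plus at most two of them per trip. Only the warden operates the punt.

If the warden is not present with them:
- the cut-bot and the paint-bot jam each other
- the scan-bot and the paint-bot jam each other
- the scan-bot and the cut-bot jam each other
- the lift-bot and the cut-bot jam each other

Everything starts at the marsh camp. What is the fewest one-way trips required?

9

Counting alone: the warden can take at most 2 across per trip to the dry ground, so moving all 6 needs at least 3 loaded trips out, with a return between consecutive ones — at least 5 crossings.
The safety rule pushes this higher. Following every safe sequence of crossings, the most of the 6 that can be at the dry ground as the punt arrives there on crossings 5, 7 is 4, 5 respectively — never all 6.
So no plan with fewer than 9 crossings exists, and this one achieves 9:
1. Warden goes to the dry ground with the cut-bot and the scan-bot.  [the marsh camp: the lift-bot, the pack-bot, the paint-bot, the sort-bot | the dry ground: the cut-bot, the scan-bot]
2. Warden goes back to the marsh camp with the scan-bot.  [the marsh camp: the lift-bot, the pack-bot, the paint-bot, the scan-bot, the sort-bot | the dry ground: the cut-bot]
3. Warden goes to the dry ground with the lift-bot and the scan-bot.  [the marsh camp: the pack-bot, the paint-bot, the sort-bot | the dry ground: the cut-bot, the lift-bot, the scan-bot]
4. Warden goes back to the marsh camp with the cut-bot.  [the marsh camp: the cut-bot, the pack-bot, the paint-bot, the sort-bot | the dry ground: the lift-bot, the scan-bot]
5. Warden goes to the dry ground with the cut-bot and the sort-bot.  [the marsh camp: the pack-bot, the paint-bot | the dry ground: the cut-bot, the lift-bot, the scan-bot, the sort-bot]
6. Warden goes back to the marsh camp with the cut-bot.  [the marsh camp: the cut-bot, the pack-bot, the paint-bot | the dry ground: the lift-bot, the scan-bot, the sort-bot]
7. Warden goes to the dry ground with the cut-bot and the pack-bot.  [the marsh camp: the paint-bot | the dry ground: the cut-bot, the lift-bot, the pack-bot, the scan-bot, the sort-bot]
8. Warden goes back to the marsh camp with the cut-bot.  [the marsh camp: the cut-bot, the paint-bot | the dry ground: the lift-bot, the pack-bot, the scan-bot, the sort-bot]
9. Warden goes to the dry ground with the cut-bot and the paint-bot.  [the marsh camp: — | the dry ground: the cut-bot, the lift-bot, the pack-bot, the paint-bot, the scan-bot, the sort-bot]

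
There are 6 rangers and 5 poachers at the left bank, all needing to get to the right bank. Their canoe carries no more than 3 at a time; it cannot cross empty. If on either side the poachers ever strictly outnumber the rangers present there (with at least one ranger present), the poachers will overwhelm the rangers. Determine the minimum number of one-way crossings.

Counting alone: each trip to the right bank takes at most 3 across and each return brings at least 1 back, so after t trips out (and t−1 returns) at most 3t − (t−1) of the 11 are across; that first reaches 11 at t = 5, so at least 9 crossings are needed.
The plan below uses exactly 9 crossings, so it is optimal:
1. 3 poachers → the right bank.  (the left bank: 6R 2P; the right bank: 0R 3P)
2. 1 poacher ← the left bank.  (the left bank: 6R 3P; the right bank: 0R 2P)
3. 3 rangers → the right bank.  (the left bank: 3R 3P; the right bank: 3R 2P)
4. 1 ranger ← the left bank.  (the left bank: 4R 3P; the right bank: 2R 2P)
5. 2 rangers and 1 poacher → the right bank.  (the left bank: 2R 2P; the right bank: 4R 3P)
6. 1 ranger ← the left bank.  (the left bank: 3R 2P; the right bank: 3R 3P)
7. 2 rangers and 1 poacher → the right bank.  (the left bank: 1R 1P; the right bank: 5R 4P)
8. 1 ranger ← the left bank.  (the left bank: 2R 1P; the right bank: 4R 4P)
9. 2 rangers and 1 poacher → the right bank.  (the left bank: 0R 0P; the right bank: 6R 5P)

9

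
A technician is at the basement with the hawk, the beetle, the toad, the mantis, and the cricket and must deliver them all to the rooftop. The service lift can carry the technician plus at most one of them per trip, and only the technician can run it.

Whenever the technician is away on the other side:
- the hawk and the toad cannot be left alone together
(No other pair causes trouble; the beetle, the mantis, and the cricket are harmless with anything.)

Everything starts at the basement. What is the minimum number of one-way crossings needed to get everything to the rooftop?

9

Counting alone: the technician can take at most 1 across per trip to the rooftop, so moving all 5 needs at least 5 loaded trips out, with a return between consecutive ones — at least 9 crossings.
The plan below uses exactly 9 crossings, so it is optimal:
1. Technician goes to the rooftop with the hawk.
2. Technician goes back to the basement alone.
3. Technician goes to the rooftop with the beetle.
4. Technician goes back to the basement alone.
5. Technician goes to the rooftop with the mantis.
6. Technician goes back to the basement alone.
7. Technician goes to the rooftop with the cricket.
8. Technician goes back to the basement alone.
9. Technician goes to the rooftop with the toad.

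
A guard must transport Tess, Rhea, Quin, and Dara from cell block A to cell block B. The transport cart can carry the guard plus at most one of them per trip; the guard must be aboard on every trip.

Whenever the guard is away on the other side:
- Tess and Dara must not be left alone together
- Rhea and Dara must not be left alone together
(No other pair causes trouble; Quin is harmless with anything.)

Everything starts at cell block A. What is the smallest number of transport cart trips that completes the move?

9

Counting alone: the guard can take at most 1 across per trip to cell block B, so moving all 4 needs at least 4 loaded trips out, with a return between consecutive ones — at least 7 crossings.
The safety rule pushes this higher. Following every safe sequence of crossings, the most of the 4 that can be at cell block B as the transport cart arrives there on crossing 7 is 3 — never all 4.
So no plan with fewer than 9 crossings exists, and this one achieves 9:
1. Guard goes to cell block B with Dara.
2. Guard goes back to cell block A alone.
3. Guard goes to cell block B with Tess.
4. Guard goes back to cell block A with Dara.
5. Guard goes to cell block B with Rhea.
6. Guard goes back to cell block A alone.
7. Guard goes to cell block B with Quin.
8. Guard goes back to cell block A alone.
9. Guard goes to cell block B with Dara.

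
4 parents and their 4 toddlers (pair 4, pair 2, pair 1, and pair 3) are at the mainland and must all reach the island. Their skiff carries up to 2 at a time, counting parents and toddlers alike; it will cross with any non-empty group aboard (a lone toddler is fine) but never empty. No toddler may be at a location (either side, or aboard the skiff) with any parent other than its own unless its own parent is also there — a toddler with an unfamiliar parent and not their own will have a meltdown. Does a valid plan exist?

No

Following every safe sequence of crossings from the start, the most of the 8 that can be at the island as the skiff arrives there on crossings 1, 3, 5 is 2, 3, 4 respectively; the best ever achieved is 4 of 8.
From crossing 7 on, no configuration arises that was not already reachable earlier: only 44 distinct safe configurations (who is on which side, and where the skiff is) can ever be reached, none of them has everyone across, and every continuation just revisits them. So no valid plan exists.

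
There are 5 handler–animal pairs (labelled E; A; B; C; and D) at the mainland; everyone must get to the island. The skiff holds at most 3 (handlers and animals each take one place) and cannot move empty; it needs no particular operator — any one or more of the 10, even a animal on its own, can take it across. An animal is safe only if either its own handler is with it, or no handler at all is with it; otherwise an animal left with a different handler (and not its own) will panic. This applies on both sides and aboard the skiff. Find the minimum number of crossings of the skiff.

11

Counting alone: each trip to the island takes at most 3 across and each return brings at least 1 back, so after t trips out (and t−1 returns) at most 3t − (t−1) of the 10 are across; that first reaches 10 at t = 5, so at least 9 crossings are needed.
The safety rule pushes this higher. Following every safe sequence of crossings, the most of the 10 that can be at the island as the skiff arrives there on crossing 9 is 9 — never all 10.
So no plan with fewer than 11 crossings exists, and this one achieves 11:
1. animal E and handler E cross → the island.
2. handler E crosses ← the mainland.
3. animal A, animal B, and animal C cross → the island.
4. animal E crosses ← the mainland.
5. handler A, handler B, and handler C cross → the island.
6. animal A and handler A cross ← the mainland.
7. handler A, handler D, and handler E cross → the island.
8. animal B crosses ← the mainland.
9. animal A and animal E cross → the island.
10. animal E crosses ← the mainland.
11. animal B, animal D, and animal E cross → the island.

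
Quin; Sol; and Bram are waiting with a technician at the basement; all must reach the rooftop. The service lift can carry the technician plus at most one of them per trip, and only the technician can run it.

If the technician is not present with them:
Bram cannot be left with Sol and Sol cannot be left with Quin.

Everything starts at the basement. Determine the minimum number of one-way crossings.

Counting alone: the technician can take at most 1 across per trip to the rooftop, so moving all 3 needs at least 3 loaded trips out, with a return between consecutive ones — at least 5 crossings.
The safety rule pushes this higher. Following every safe sequence of crossings, the most of the 3 that can be at the rooftop as the service lift arrives there on crossing 5 is 2 — never all 3.
So no plan with fewer than 7 crossings exists, and this one achieves 7:
1. Technician goes to the rooftop with Sol.  [the basement: Bram, Quin | the rooftop: Sol]
2. Technician goes back to the basement alone.  [the basement: Bram, Quin | the rooftop: Sol]
3. Technician goes to the rooftop with Quin.  [the basement: Bram | the rooftop: Quin, Sol]
4. Technician goes back to the basement with Sol.  [the basement: Bram, Sol | the rooftop: Quin]
5. Technician goes to the rooftop with Bram.  [the basement: Sol | the rooftop: Bram, Quin]
6. Technician goes back to the basement alone.  [the basement: Sol | the rooftop: Bram, Quin]
7. Technician goes to the rooftop with Sol.  [the basement: — | the rooftop: Bram, Quin, Sol]

7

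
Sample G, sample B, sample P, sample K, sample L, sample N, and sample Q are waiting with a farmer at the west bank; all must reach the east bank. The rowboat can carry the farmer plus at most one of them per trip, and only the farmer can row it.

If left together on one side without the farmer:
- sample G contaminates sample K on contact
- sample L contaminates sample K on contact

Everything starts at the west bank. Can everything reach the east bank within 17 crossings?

Yes — this plan uses 15 crossings (≤ 17):
1. Farmer goes to the east bank with sample K.  [the west bank: sample B, sample G, sample L, sample N, sample P, sample Q | the east bank: sample K]
2. Farmer goes back to the west bank alone.  [the west bank: sample B, sample G, sample L, sample N, sample P, sample Q | the east bank: sample K]
3. Farmer goes to the east bank with sample G.  [the west bank: sample B, sample L, sample N, sample P, sample Q | the east bank: sample G, sample K]
4. Farmer goes back to the west bank with sample K.  [the west bank: sample B, sample K, sample L, sample N, sample P, sample Q | the east bank: sample G]
5. Farmer goes to the east bank with sample L.  [the west bank: sample B, sample K, sample N, sample P, sample Q | the east bank: sample G, sample L]
6. Farmer goes back to the west bank alone.  [the west bank: sample B, sample K, sample N, sample P, sample Q | the east bank: sample G, sample L]
7. Farmer goes to the east bank with sample B.  [the west bank: sample K, sample N, sample P, sample Q | the east bank: sample B, sample G, sample L]
8. Farmer goes back to the west bank alone.  [the west bank: sample K, sample N, sample P, sample Q | the east bank: sample B, sample G, sample L]
9. Farmer goes to the east bank with sample P.  [the west bank: sample K, sample N, sample Q | the east bank: sample B, sample G, sample L, sample P]
10. Farmer goes back to the west bank alone.  [the west bank: sample K, sample N, sample Q | the east bank: sample B, sample G, sample L, sample P]
11. Farmer goes to the east bank with sample N.  [the west bank: sample K, sample Q | the east bank: sample B, sample G, sample L, sample N, sample P]
12. Farmer goes back to the west bank alone.  [the west bank: sample K, sample Q | the east bank: sample B, sample G, sample L, sample N, sample P]
13. Farmer goes to the east bank with sample Q.  [the west bank: sample K | the east bank: sample B, sample G, sample L, sample N, sample P, sample Q]
14. Farmer goes back to the west bank alone.  [the west bank: sample K | the east bank: sample B, sample G, sample L, sample N, sample P, sample Q]
15. Farmer goes to the east bank with sample K.  [the west bank: — | the east bank: sample B, sample G, sample K, sample L, sample N, sample P, sample Q]

Yes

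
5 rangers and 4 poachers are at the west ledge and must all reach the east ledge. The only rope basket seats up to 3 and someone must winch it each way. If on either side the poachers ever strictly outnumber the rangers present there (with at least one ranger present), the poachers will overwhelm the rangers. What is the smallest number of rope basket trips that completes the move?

Counting alone: each trip to the east ledge takes at most 3 across and each return brings at least 1 back, so after t trips out (and t−1 returns) at most 3t − (t−1) of the 9 are across; that first reaches 9 at t = 4, so at least 7 crossings are needed.
The plan below uses exactly 7 crossings, so it is optimal:
1. 3 poachers → the east ledge.  (the west ledge: 5R 1P; the east ledge: 0R 3P)
2. 1 poacher ← the west ledge.  (the west ledge: 5R 2P; the east ledge: 0R 2P)
3. 3 rangers → the east ledge.  (the west ledge: 2R 2P; the east ledge: 3R 2P)
4. 1 ranger ← the west ledge.  (the west ledge: 3R 2P; the east ledge: 2R 2P)
5. 2 rangers and 1 poacher → the east ledge.  (the west ledge: 1R 1P; the east ledge: 4R 3P)
6. 1 ranger ← the west ledge.  (the west ledge: 2R 1P; the east ledge: 3R 3P)
7. 2 rangers and 1 poacher → the east ledge.  (the west ledge: 0R 0P; the east ledge: 5R 4P)

7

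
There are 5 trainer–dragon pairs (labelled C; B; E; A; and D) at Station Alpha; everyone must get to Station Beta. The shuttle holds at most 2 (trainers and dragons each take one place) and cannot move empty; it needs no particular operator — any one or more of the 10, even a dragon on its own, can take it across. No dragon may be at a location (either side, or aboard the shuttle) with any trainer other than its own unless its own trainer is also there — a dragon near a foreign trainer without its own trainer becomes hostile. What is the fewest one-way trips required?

impossible

Following every safe sequence of crossings from the start, the most of the 10 that can be at Station Beta as the shuttle arrives there on crossings 1, 3, 5, 7 is 2, 3, 4, 5 respectively; the best ever achieved is 5 of 10.
From crossing 9 on, no configuration arises that was not already reachable earlier: only 82 distinct safe configurations (who is on which side, and where the shuttle is) can ever be reached, none of them has everyone across, and every continuation just revisits them. So no valid plan exists.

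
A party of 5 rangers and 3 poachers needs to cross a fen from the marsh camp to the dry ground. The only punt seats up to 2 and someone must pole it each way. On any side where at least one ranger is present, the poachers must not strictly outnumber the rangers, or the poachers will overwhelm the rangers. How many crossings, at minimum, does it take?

13

Counting alone: each trip to the dry ground takes at most 2 across and each return brings at least 1 back, so after t trips out (and t−1 returns) at most 2t − (t−1) of the 8 are across; that first reaches 8 at t = 7, so at least 13 crossings are needed.
The plan below uses exactly 13 crossings, so it is optimal:
1. 2 poachers → the dry ground.  (the marsh camp: 5R 1P; the dry ground: 0R 2P)
2. 1 poacher ← the marsh camp.  (the marsh camp: 5R 2P; the dry ground: 0R 1P)
3. 2 poachers → the dry ground.  (the marsh camp: 5R 0P; the dry ground: 0R 3P)
4. 1 poacher ← the marsh camp.  (the marsh camp: 5R 1P; the dry ground: 0R 2P)
5. 2 rangers → the dry ground.  (the marsh camp: 3R 1P; the dry ground: 2R 2P)
6. 1 poacher ← the marsh camp.  (the marsh camp: 3R 2P; the dry ground: 2R 1P)
7. 1 ranger and 1 poacher → the dry ground.  (the marsh camp: 2R 1P; the dry ground: 3R 2P)
8. 1 poacher ← the marsh camp.  (the marsh camp: 2R 2P; the dry ground: 3R 1P)
9. 2 poachers → the dry ground.  (the marsh camp: 2R 0P; the dry ground: 3R 3P)
10. 1 poacher ← the marsh camp.  (the marsh camp: 2R 1P; the dry ground: 3R 2P)
11. 1 ranger and 1 poacher → the dry ground.  (the marsh camp: 1R 0P; the dry ground: 4R 3P)
12. 1 poacher ← the marsh camp.  (the marsh camp: 1R 1P; the dry ground: 4R 2P)
13. 1 ranger and 1 poacher → the dry ground.  (the marsh camp: 0R 0P; the dry ground: 5R 3P)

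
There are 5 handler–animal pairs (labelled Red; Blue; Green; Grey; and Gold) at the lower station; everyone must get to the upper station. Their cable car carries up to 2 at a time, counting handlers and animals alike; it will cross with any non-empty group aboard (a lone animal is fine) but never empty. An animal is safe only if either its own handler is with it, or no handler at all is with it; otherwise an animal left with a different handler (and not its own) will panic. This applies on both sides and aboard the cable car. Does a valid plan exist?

Following every safe sequence of crossings from the start, the most of the 10 that can be at the upper station as the cable car arrives there on crossings 1, 3, 5, 7 is 2, 3, 4, 5 respectively; the best ever achieved is 5 of 10.
From crossing 9 on, no configuration arises that was not already reachable earlier: only 82 distinct safe configurations (who is on which side, and where the cable car is) can ever be reached, none of them has everyone across, and every continuation just revisits them. So no valid plan exists.

No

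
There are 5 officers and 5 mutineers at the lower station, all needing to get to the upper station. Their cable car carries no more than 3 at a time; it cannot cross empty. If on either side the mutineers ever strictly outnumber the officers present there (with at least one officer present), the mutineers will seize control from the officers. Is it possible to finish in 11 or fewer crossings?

Yes — this plan uses 11 crossings (≤ 11):
1. 2 mutineers → the upper station.  (the lower station: 5O 3M; the upper station: 0O 2M)
2. 1 mutineer ← the lower station.  (the lower station: 5O 4M; the upper station: 0O 1M)
3. 3 mutineers → the upper station.  (the lower station: 5O 1M; the upper station: 0O 4M)
4. 1 mutineer ← the lower station.  (the lower station: 5O 2M; the upper station: 0O 3M)
5. 3 officers → the upper station.  (the lower station: 2O 2M; the upper station: 3O 3M)
6. 1 officer and 1 mutineer ← the lower station.  (the lower station: 3O 3M; the upper station: 2O 2M)
7. 3 officers → the upper station.  (the lower station: 0O 3M; the upper station: 5O 2M)
8. 1 mutineer ← the lower station.  (the lower station: 0O 4M; the upper station: 5O 1M)
9. 2 mutineers → the upper station.  (the lower station: 0O 2M; the upper station: 5O 3M)
10. 1 mutineer ← the lower station.  (the lower station: 0O 3M; the upper station: 5O 2M)
11. 3 mutineers → the upper station.  (the lower station: 0O 0M; the upper station: 5O 5M)

Yes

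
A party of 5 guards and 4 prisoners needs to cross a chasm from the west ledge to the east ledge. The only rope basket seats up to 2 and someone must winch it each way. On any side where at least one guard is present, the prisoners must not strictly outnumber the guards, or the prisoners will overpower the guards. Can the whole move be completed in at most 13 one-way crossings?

Counting alone: each trip to the east ledge takes at most 2 across and each return brings at least 1 back, so after t trips out (and t−1 returns) at most 2t − (t−1) of the 9 are across; that first reaches 9 at t = 8, so at least 15 crossings are needed.
Since 13 < 15, 13 crossings cannot be enough. (The shortest complete plan in fact takes 15:)
1. 2 prisoners → the east ledge.  (the west ledge: 5G 2P; the east ledge: 0G 2P)
2. 1 prisoner ← the west ledge.  (the west ledge: 5G 3P; the east ledge: 0G 1P)
3. 2 prisoners → the east ledge.  (the west ledge: 5G 1P; the east ledge: 0G 3P)
4. 1 prisoner ← the west ledge.  (the west ledge: 5G 2P; the east ledge: 0G 2P)
5. 2 guards → the east ledge.  (the west ledge: 3G 2P; the east ledge: 2G 2P)
6. 1 prisoner ← the west ledge.  (the west ledge: 3G 3P; the east ledge: 2G 1P)
7. 1 guard and 1 prisoner → the east ledge.  (the west ledge: 2G 2P; the east ledge: 3G 2P)
8. 1 guard ← the west ledge.  (the west ledge: 3G 2P; the east ledge: 2G 2P)
9. 1 guard and 1 prisoner → the east ledge.  (the west ledge: 2G 1P; the east ledge: 3G 3P)
10. 1 prisoner ← the west ledge.  (the west ledge: 2G 2P; the east ledge: 3G 2P)
11. 1 guard and 1 prisoner → the east ledge.  (the west ledge: 1G 1P; the east ledge: 4G 3P)
12. 1 guard ← the west ledge.  (the west ledge: 2G 1P; the east ledge: 3G 3P)
13. 1 guard and 1 prisoner → the east ledge.  (the west ledge: 1G 0P; the east ledge: 4G 4P)
14. 1 prisoner ← the west ledge.  (the west ledge: 1G 1P; the east ledge: 4G 3P)
15. 1 guard and 1 prisoner → the east ledge.  (the west ledge: 0G 0P; the east ledge: 5G 4P)

No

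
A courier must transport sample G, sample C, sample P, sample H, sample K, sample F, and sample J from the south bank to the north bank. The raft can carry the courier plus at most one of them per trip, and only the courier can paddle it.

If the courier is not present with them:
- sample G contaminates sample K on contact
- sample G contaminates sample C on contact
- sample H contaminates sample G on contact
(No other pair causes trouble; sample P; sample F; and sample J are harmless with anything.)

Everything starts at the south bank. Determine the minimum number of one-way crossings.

Following every safe sequence of crossings from the start, the most of the 7 that can be at the north bank as the raft arrives there on crossings 1, 3, 5, 7, 9 is 1, 2, 3, 4, 5 respectively; the best ever achieved is 5 of 7.
From crossing 11 on, no configuration arises that was not already reachable earlier: only 72 distinct safe configurations (who is on which side, and where the raft is) can ever be reached, none of them has everyone across, and every continuation just revisits them. So no valid plan exists.

impossible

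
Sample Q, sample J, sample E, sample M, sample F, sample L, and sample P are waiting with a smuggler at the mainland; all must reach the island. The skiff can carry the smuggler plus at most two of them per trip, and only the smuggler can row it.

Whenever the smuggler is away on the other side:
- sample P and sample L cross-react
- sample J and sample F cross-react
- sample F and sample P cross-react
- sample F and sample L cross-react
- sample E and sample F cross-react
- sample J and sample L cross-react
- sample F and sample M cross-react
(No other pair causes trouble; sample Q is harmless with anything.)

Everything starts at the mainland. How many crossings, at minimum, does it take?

Counting alone: the smuggler can take at most 2 across per trip to the island, so moving all 7 needs at least 4 loaded trips out, with a return between consecutive ones — at least 7 crossings.
The safety rule pushes this higher. Following every safe sequence of crossings, the most of the 7 that can be at the island as the skiff arrives there on crossings 7, 9 is 5, 6 respectively — never all 7.
So no plan with fewer than 11 crossings exists, and this one achieves 11:
1. Smuggler goes to the island with sample F and sample L.
2. Smuggler goes back to the mainland with sample F.
3. Smuggler goes to the island with sample F and sample Q.
4. Smuggler goes back to the mainland with sample F.
5. Smuggler goes to the island with sample E and sample F.
6. Smuggler goes back to the mainland with sample F.
7. Smuggler goes to the island with sample F and sample M.
8. Smuggler goes back to the mainland with sample F.
9. Smuggler goes to the island with sample J and sample P.
10. Smuggler goes back to the mainland with sample L.
11. Smuggler goes to the island with sample F and sample L.

11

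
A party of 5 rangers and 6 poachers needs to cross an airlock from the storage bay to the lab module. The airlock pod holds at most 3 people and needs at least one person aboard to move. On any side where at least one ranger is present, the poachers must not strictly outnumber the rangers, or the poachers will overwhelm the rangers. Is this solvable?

The poachers already outnumber the rangers at the storage bay before anyone moves, so the starting position itself is disallowed.

No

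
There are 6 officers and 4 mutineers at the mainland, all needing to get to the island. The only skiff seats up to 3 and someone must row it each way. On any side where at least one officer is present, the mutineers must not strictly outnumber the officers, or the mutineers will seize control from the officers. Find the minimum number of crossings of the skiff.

9

Counting alone: each trip to the island takes at most 3 across and each return brings at least 1 back, so after t trips out (and t−1 returns) at most 3t − (t−1) of the 10 are across; that first reaches 10 at t = 5, so at least 9 crossings are needed.
The plan below uses exactly 9 crossings, so it is optimal:
1. 2 mutineers → the island.  (the mainland: 6O 2M; the island: 0O 2M)
2. 1 mutineer ← the mainland.  (the mainland: 6O 3M; the island: 0O 1M)
3. 3 mutineers → the island.  (the mainland: 6O 0M; the island: 0O 4M)
4. 1 mutineer ← the mainland.  (the mainland: 6O 1M; the island: 0O 3M)
5. 3 officers → the island.  (the mainland: 3O 1M; the island: 3O 3M)
6. 1 mutineer ← the mainland.  (the mainland: 3O 2M; the island: 3O 2M)
7. 1 officer and 2 mutineers → the island.  (the mainland: 2O 0M; the island: 4O 4M)
8. 1 mutineer ← the mainland.  (the mainland: 2O 1M; the island: 4O 3M)
9. 2 officers and 1 mutineer → the island.  (the mainland: 0O 0M; the island: 6O 4M)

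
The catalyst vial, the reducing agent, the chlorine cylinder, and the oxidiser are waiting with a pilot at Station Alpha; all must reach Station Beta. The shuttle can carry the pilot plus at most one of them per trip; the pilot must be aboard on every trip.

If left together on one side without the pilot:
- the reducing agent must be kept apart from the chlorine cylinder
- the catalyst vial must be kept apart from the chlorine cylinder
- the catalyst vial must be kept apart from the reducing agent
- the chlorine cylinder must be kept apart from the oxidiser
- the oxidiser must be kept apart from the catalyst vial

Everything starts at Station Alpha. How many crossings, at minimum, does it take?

impossible

Whatever the first load, the items left behind include a forbidden pair without the pilot. No opening move is safe, so no plan exists.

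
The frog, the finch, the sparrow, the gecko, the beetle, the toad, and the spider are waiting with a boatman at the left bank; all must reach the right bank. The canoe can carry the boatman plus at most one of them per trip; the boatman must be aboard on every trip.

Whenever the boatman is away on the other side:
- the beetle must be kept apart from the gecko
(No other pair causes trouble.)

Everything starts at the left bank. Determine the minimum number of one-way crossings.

Counting alone: the boatman can take at most 1 across per trip to the right bank, so moving all 7 needs at least 7 loaded trips out, with a return between consecutive ones — at least 13 crossings.
The plan below uses exactly 13 crossings, so it is optimal:
1. Boatman goes to the right bank with the gecko.  [the left bank: the beetle, the finch, the frog, the sparrow, the spider, the toad | the right bank: the gecko]
2. Boatman goes back to the left bank alone.  [the left bank: the beetle, the finch, the frog, the sparrow, the spider, the toad | the right bank: the gecko]
3. Boatman goes to the right bank with the frog.  [the left bank: the beetle, the finch, the sparrow, the spider, the toad | the right bank: the frog, the gecko]
4. Boatman goes back to the left bank alone.  [the left bank: the beetle, the finch, the sparrow, the spider, the toad | the right bank: the frog, the gecko]
5. Boatman goes to the right bank with the finch.  [the left bank: the beetle, the sparrow, the spider, the toad | the right bank: the finch, the frog, the gecko]
6. Boatman goes back to the left bank alone.  [the left bank: the beetle, the sparrow, the spider, the toad | the right bank: the finch, the frog, the gecko]
7. Boatman goes to the right bank with the sparrow.  [the left bank: the beetle, the spider, the toad | the right bank: the finch, the frog, the gecko, the sparrow]
8. Boatman goes back to the left bank alone.  [the left bank: the beetle, the spider, the toad | the right bank: the finch, the frog, the gecko, the sparrow]
9. Boatman goes to the right bank with the toad.  [the left bank: the beetle, the spider | the right bank: the finch, the frog, the gecko, the sparrow, the toad]
10. Boatman goes back to the left bank alone.  [the left bank: the beetle, the spider | the right bank: the finch, the frog, the gecko, the sparrow, the toad]
11. Boatman goes to the right bank with the spider.  [the left bank: the beetle | the right bank: the finch, the frog, the gecko, the sparrow, the spider, the toad]
12. Boatman goes back to the left bank alone.  [the left bank: the beetle | the right bank: the finch, the frog, the gecko, the sparrow, the spider, the toad]
13. Boatman goes to the right bank with the beetle.  [the left bank: — | the right bank: the beetle, the finch, the frog, the gecko, the sparrow, the spider, the toad]

13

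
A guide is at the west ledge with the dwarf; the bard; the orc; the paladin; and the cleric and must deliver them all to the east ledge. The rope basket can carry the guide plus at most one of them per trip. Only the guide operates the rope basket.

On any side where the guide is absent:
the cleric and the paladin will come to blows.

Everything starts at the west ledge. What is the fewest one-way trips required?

Counting alone: the guide can take at most 1 across per trip to the east ledge, so moving all 5 needs at least 5 loaded trips out, with a return between consecutive ones — at least 9 crossings.
The plan below uses exactly 9 crossings, so it is optimal:
1. Guide goes to the east ledge with the paladin.
2. Guide goes back to the west ledge alone.
3. Guide goes to the east ledge with the dwarf.
4. Guide goes back to the west ledge alone.
5. Guide goes to the east ledge with the bard.
6. Guide goes back to the west ledge alone.
7. Guide goes to the east ledge with the orc.
8. Guide goes back to the west ledge alone.
9. Guide goes to the east ledge with the cleric.

9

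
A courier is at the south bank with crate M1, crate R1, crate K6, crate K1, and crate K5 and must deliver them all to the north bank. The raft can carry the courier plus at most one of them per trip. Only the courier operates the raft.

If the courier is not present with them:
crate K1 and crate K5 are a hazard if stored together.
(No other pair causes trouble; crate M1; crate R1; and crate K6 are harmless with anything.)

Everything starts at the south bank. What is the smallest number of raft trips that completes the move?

Counting alone: the courier can take at most 1 across per trip to the north bank, so moving all 5 needs at least 5 loaded trips out, with a return between consecutive ones — at least 9 crossings.
The plan below uses exactly 9 crossings, so it is optimal:
1. Courier goes to the north bank with crate K1.  [the south bank: crate K5, crate K6, crate M1, crate R1 | the north bank: crate K1]
2. Courier goes back to the south bank alone.  [the south bank: crate K5, crate K6, crate M1, crate R1 | the north bank: crate K1]
3. Courier goes to the north bank with crate M1.  [the south bank: crate K5, crate K6, crate R1 | the north bank: crate K1, crate M1]
4. Courier goes back to the south bank alone.  [the south bank: crate K5, crate K6, crate R1 | the north bank: crate K1, crate M1]
5. Courier goes to the north bank with crate R1.  [the south bank: crate K5, crate K6 | the north bank: crate K1, crate M1, crate R1]
6. Courier goes back to the south bank alone.  [the south bank: crate K5, crate K6 | the north bank: crate K1, crate M1, crate R1]
7. Courier goes to the north bank with crate K6.  [the south bank: crate K5 | the north bank: crate K1, crate K6, crate M1, crate R1]
8. Courier goes back to the south bank alone.  [the south bank: crate K5 | the north bank: crate K1, crate K6, crate M1, crate R1]
9. Courier goes to the north bank with crate K5.  [the south bank: — | the north bank: crate K1, crate K5, crate K6, crate M1, crate R1]

9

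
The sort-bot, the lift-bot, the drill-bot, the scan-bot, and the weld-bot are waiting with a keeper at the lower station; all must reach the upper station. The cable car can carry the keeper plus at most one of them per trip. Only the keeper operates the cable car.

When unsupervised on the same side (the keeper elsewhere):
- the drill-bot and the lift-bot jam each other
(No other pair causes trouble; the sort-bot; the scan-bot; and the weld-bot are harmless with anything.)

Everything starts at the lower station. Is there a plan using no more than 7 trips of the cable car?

No

Counting alone: the keeper can take at most 1 across per trip to the upper station, so moving all 5 needs at least 5 loaded trips out, with a return between consecutive ones — at least 9 crossings.
Since 7 < 9, 7 crossings cannot be enough. (The shortest complete plan in fact takes 9:)
1. Keeper goes to the upper station with the lift-bot.
2. Keeper goes back to the lower station alone.
3. Keeper goes to the upper station with the sort-bot.
4. Keeper goes back to the lower station alone.
5. Keeper goes to the upper station with the scan-bot.
6. Keeper goes back to the lower station alone.
7. Keeper goes to the upper station with the weld-bot.
8. Keeper goes back to the lower station alone.
9. Keeper goes to the upper station with the drill-bot.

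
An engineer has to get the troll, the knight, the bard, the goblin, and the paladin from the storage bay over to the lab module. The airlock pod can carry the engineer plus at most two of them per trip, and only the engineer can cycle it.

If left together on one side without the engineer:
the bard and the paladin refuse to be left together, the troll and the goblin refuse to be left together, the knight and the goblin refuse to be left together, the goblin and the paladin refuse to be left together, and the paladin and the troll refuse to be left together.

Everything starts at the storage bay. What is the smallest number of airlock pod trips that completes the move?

Counting alone: the engineer can take at most 2 across per trip to the lab module, so moving all 5 needs at least 3 loaded trips out, with a return between consecutive ones — at least 5 crossings.
The safety rule pushes this higher. Following every safe sequence of crossings, the most of the 5 that can be at the lab module as the airlock pod arrives there on crossing 5 is 4 — never all 5.
So no plan with fewer than 7 crossings exists, and this one achieves 7:
1. Engineer goes to the lab module with the goblin and the paladin.  [the storage bay: the bard, the knight, the troll | the lab module: the goblin, the paladin]
2. Engineer goes back to the storage bay with the goblin.  [the storage bay: the bard, the goblin, the knight, the troll | the lab module: the paladin]
3. Engineer goes to the lab module with the knight and the troll.  [the storage bay: the bard, the goblin | the lab module: the knight, the paladin, the troll]
4. Engineer goes back to the storage bay with the troll.  [the storage bay: the bard, the goblin, the troll | the lab module: the knight, the paladin]
5. Engineer goes to the lab module with the bard and the troll.  [the storage bay: the goblin | the lab module: the bard, the knight, the paladin, the troll]
6. Engineer goes back to the storage bay with the paladin.  [the storage bay: the goblin, the paladin | the lab module: the bard, the knight, the troll]
7. Engineer goes to the lab module with the goblin and the paladin.  [the storage bay: — | the lab module: the bard, the goblin, the knight, the paladin, the troll]

7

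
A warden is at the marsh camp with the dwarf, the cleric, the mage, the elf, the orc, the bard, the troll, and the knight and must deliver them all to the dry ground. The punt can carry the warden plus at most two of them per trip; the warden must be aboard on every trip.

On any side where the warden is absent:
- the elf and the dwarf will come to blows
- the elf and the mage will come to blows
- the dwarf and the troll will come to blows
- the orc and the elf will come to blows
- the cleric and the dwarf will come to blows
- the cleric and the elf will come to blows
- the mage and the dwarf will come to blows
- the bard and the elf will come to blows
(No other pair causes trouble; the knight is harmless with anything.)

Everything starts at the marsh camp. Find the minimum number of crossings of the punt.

13

Counting alone: the warden can take at most 2 across per trip to the dry ground, so moving all 8 needs at least 4 loaded trips out, with a return between consecutive ones — at least 7 crossings.
The safety rule pushes this higher. Following every safe sequence of crossings, the most of the 8 that can be at the dry ground as the punt arrives there on crossings 7, 9, 11 is 5, 6, 7 respectively — never all 8.
So no plan with fewer than 13 crossings exists, and this one achieves 13:
1. Warden goes to the dry ground with the dwarf and the elf.
2. Warden goes back to the marsh camp with the dwarf.
3. Warden goes to the dry ground with the dwarf and the orc.
4. Warden goes back to the marsh camp with the elf.
5. Warden goes to the dry ground with the bard and the elf.
6. Warden goes back to the marsh camp with the elf.
7. Warden goes to the dry ground with the cleric and the mage.
8. Warden goes back to the marsh camp with the dwarf.
9. Warden goes to the dry ground with the dwarf and the troll.
10. Warden goes back to the marsh camp with the dwarf.
11. Warden goes to the dry ground with the dwarf and the knight.
12. Warden goes back to the marsh camp with the dwarf.
13. Warden goes to the dry ground with the dwarf and the elf.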